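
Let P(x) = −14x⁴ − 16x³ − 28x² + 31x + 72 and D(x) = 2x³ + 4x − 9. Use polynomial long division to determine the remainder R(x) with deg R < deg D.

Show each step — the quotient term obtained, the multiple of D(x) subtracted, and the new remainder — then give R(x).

Step 1: lead(−14x⁴ − 16x³ − 28x² + 31x + 72) ÷ lead(D) = −14x⁴ ÷ 2x³ = −7x. Subtract (−7x)·D = −14x⁴ − 28x² + 63x. Remainder: −16x³ − 32x + 72.
Step 2: lead(−16x³ − 32x + 72) ÷ lead(D) = −16x³ ÷ 2x³ = −8. Subtract (−8)·D = −16x³ − 32x + 72. Remainder: 0.

R(x) = 0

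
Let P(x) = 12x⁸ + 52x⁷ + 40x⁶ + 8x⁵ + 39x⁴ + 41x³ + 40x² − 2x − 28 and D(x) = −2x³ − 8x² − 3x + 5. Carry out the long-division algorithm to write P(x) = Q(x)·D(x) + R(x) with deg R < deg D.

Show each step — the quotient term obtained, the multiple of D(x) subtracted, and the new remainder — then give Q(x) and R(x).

Q(x) = −6x⁵ − 2x⁴ − 3x³ − 4x² − 4x − 6; R(x) = 2

Step 1: lead(12x⁸ + 52x⁷ + 40x⁶ + 8x⁵ + 39x⁴ + 41x³ + 40x² − 2x − 28) ÷ lead(D) = 12x⁸ ÷ −2x³ = −6x⁵. Subtract (−6x⁵)·D = 12x⁸ + 48x⁷ + 18x⁶ − 30x⁵. Remainder: 4x⁷ + 22x⁶ + 38x⁵ + 39x⁴ + 41x³ + 40x² − 2x − 28.
Step 2: lead(4x⁷ + 22x⁶ + 38x⁵ + 39x⁴ + 41x³ + 40x² − 2x − 28) ÷ lead(D) = 4x⁷ ÷ −2x³ = −2x⁴. Subtract (−2x⁴)·D = 4x⁷ + 16x⁶ + 6x⁵ − 10x⁴. Remainder: 6x⁶ + 32x⁵ + 49x⁴ + 41x³ + 40x² − 2x − 28.
Step 3: lead(6x⁶ + 32x⁵ + 49x⁴ + 41x³ + 40x² − 2x − 28) ÷ lead(D) = 6x⁶ ÷ −2x³ = −3x³. Subtract (−3x³)·D = 6x⁶ + 24x⁵ + 9x⁴ − 15x³. Remainder: 8x⁵ + 40x⁴ + 56x³ + 40x² − 2x − 28.
Step 4: lead(8x⁵ + 40x⁴ + 56x³ + 40x² − 2x − 28) ÷ lead(D) = 8x⁵ ÷ −2x³ = −4x². Subtract (−4x²)·D = 8x⁵ + 32x⁴ + 12x³ − 20x². Remainder: 8x⁴ + 44x³ + 60x² − 2x − 28.
Step 5: lead(8x⁴ + 44x³ + 60x² − 2x − 28) ÷ lead(D) = 8x⁴ ÷ −2x³ = −4x. Subtract (−4x)·D = 8x⁴ + 32x³ + 12x² − 20x. Remainder: 12x³ + 48x² + 18x − 28.
Step 6: lead(12x³ + 48x² + 18x − 28) ÷ lead(D) = 12x³ ÷ −2x³ = −6. Subtract (−6)·D = 12x³ + 48x² + 18x − 30. Remainder: 2.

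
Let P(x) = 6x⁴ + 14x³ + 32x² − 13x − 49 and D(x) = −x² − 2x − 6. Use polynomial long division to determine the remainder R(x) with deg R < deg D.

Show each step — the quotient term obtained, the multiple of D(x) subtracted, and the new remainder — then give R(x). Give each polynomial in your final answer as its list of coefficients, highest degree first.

R = [-9, -1]

Step 1: lead(6x⁴ + 14x³ + 32x² − 13x − 49) ÷ lead(D) = 6x⁴ ÷ −x² = −6x². Subtract (−6x²)·D = 6x⁴ + 12x³ + 36x². Remainder: 2x³ − 4x² − 13x − 49.
Step 2: lead(2x³ − 4x² − 13x − 49) ÷ lead(D) = 2x³ ÷ −x² = −2x. Subtract (−2x)·D = 2x³ + 4x² + 12x. Remainder: −8x² − 25x − 49.
Step 3: lead(−8x² − 25x − 49) ÷ lead(D) = −8x² ÷ −x² = 8. Subtract (8)·D = −8x² − 16x − 48. Remainder: −9x − 1.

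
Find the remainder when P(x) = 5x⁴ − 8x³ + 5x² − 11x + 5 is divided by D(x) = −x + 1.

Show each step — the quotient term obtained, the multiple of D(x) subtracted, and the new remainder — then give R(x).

Step 1: lead(5x⁴ − 8x³ + 5x² − 11x + 5) ÷ lead(D) = 5x⁴ ÷ −x = −5x³. Subtract (−5x³)·D = 5x⁴ − 5x³. Remainder: −3x³ + 5x² − 11x + 5.
Step 2: lead(−3x³ + 5x² − 11x + 5) ÷ lead(D) = −3x³ ÷ −x = 3x². Subtract (3x²)·D = −3x³ + 3x². Remainder: 2x² − 11x + 5.
Step 3: lead(2x² − 11x + 5) ÷ lead(D) = 2x² ÷ −x = −2x. Subtract (−2x)·D = 2x² − 2x. Remainder: −9x + 5.
Step 4: lead(−9x + 5) ÷ lead(D) = −9x ÷ −x = 9. Subtract (9)·D = −9x + 9. Remainder: −4.

R(x) = −4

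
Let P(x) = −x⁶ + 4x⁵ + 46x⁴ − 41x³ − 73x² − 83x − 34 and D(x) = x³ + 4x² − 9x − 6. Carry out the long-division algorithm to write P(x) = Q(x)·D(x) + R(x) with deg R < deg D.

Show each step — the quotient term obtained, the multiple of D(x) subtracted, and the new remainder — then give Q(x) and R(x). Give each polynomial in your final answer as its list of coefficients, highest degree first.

Q = [-1, 8, 5, 5]; R = [-8, -4]

Step 1: lead(−x⁶ + 4x⁵ + 46x⁴ − 41x³ − 73x² − 83x − 34) ÷ lead(D) = −x⁶ ÷ x³ = −x³. Subtract (−x³)·D = −x⁶ − 4x⁵ + 9x⁴ + 6x³. Remainder: 8x⁵ + 37x⁴ − 47x³ − 73x² − 83x − 34.
Step 2: lead(8x⁵ + 37x⁴ − 47x³ − 73x² − 83x − 34) ÷ lead(D) = 8x⁵ ÷ x³ = 8x². Subtract (8x²)·D = 8x⁵ + 32x⁴ − 72x³ − 48x². Remainder: 5x⁴ + 25x³ − 25x² − 83x − 34.
Step 3: lead(5x⁴ + 25x³ − 25x² − 83x − 34) ÷ lead(D) = 5x⁴ ÷ x³ = 5x. Subtract (5x)·D = 5x⁴ + 20x³ − 45x² − 30x. Remainder: 5x³ + 20x² − 53x − 34.
Step 4: lead(5x³ + 20x² − 53x − 34) ÷ lead(D) = 5x³ ÷ x³ = 5. Subtract (5)·D = 5x³ + 20x² − 45x − 30. Remainder: −8x − 4.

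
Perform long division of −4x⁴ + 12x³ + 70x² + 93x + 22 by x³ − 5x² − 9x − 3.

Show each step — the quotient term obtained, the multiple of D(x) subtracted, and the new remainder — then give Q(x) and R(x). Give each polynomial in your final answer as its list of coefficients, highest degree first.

Q = [-4, -8]; R = [-6, 9, -2]

Step 1: lead(−4x⁴ + 12x³ + 70x² + 93x + 22) ÷ lead(D) = −4x⁴ ÷ x³ = −4x. Subtract (−4x)·D = −4x⁴ + 20x³ + 36x² + 12x. Remainder: −8x³ + 34x² + 81x + 22.
Step 2: lead(−8x³ + 34x² + 81x + 22) ÷ lead(D) = −8x³ ÷ x³ = −8. Subtract (−8)·D = −8x³ + 40x² + 72x + 24. Remainder: −6x² + 9x − 2.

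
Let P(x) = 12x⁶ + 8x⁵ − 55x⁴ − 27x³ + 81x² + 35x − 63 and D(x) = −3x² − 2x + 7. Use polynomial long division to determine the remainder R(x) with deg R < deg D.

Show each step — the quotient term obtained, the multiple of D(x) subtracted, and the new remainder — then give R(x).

R(x) = −2x − 7

Step 1: lead(12x⁶ + 8x⁵ − 55x⁴ − 27x³ + 81x² + 35x − 63) ÷ lead(D) = 12x⁶ ÷ −3x² = −4x⁴. Subtract (−4x⁴)·D = 12x⁶ + 8x⁵ − 28x⁴. Remainder: −27x⁴ − 27x³ + 81x² + 35x − 63.
Step 2: lead(−27x⁴ − 27x³ + 81x² + 35x − 63) ÷ lead(D) = −27x⁴ ÷ −3x² = 9x². Subtract (9x²)·D = −27x⁴ − 18x³ + 63x². Remainder: −9x³ + 18x² + 35x − 63.
Step 3: lead(−9x³ + 18x² + 35x − 63) ÷ lead(D) = −9x³ ÷ −3x² = 3x. Subtract (3x)·D = −9x³ − 6x² + 21x. Remainder: 24x² + 14x − 63.
Step 4: lead(24x² + 14x − 63) ÷ lead(D) = 24x² ÷ −3x² = −8. Subtract (−8)·D = 24x² + 16x − 56. Remainder: −2x − 7.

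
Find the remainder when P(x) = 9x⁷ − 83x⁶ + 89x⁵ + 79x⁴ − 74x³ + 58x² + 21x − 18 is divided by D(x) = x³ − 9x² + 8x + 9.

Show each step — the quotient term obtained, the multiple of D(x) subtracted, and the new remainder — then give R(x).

Step 1: lead(9x⁷ − 83x⁶ + 89x⁵ + 79x⁴ − 74x³ + 58x² + 21x − 18) ÷ lead(D) = 9x⁷ ÷ x³ = 9x⁴. Subtract (9x⁴)·D = 9x⁷ − 81x⁶ + 72x⁵ + 81x⁴. Remainder: −2x⁶ + 17x⁵ − 2x⁴ − 74x³ + 58x² + 21x − 18.
Step 2: lead(−2x⁶ + 17x⁵ − 2x⁴ − 74x³ + 58x² + 21x − 18) ÷ lead(D) = −2x⁶ ÷ x³ = −2x³. Subtract (−2x³)·D = −2x⁶ + 18x⁵ − 16x⁴ − 18x³. Remainder: −x⁵ + 14x⁴ − 56x³ + 58x² + 21x − 18.
Step 3: lead(−x⁵ + 14x⁴ − 56x³ + 58x² + 21x − 18) ÷ lead(D) = −x⁵ ÷ x³ = −x². Subtract (−x²)·D = −x⁵ + 9x⁴ − 8x³ − 9x². Remainder: 5x⁴ − 48x³ + 67x² + 21x − 18.
Step 4: lead(5x⁴ − 48x³ + 67x² + 21x − 18) ÷ lead(D) = 5x⁴ ÷ x³ = 5x. Subtract (5x)·D = 5x⁴ − 45x³ + 40x² + 45x. Remainder: −3x³ + 27x² − 24x − 18.
Step 5: lead(−3x³ + 27x² − 24x − 18) ÷ lead(D) = −3x³ ÷ x³ = −3. Subtract (−3)·D = −3x³ + 27x² − 24x − 27. Remainder: 9.

R(x) = 9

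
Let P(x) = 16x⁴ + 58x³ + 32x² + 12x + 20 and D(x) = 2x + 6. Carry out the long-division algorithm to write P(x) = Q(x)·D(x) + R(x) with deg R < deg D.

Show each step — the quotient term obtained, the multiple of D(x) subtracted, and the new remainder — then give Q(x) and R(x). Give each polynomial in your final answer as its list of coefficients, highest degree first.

Step 1: lead(16x⁴ + 58x³ + 32x² + 12x + 20) ÷ lead(D) = 16x⁴ ÷ 2x = 8x³. Subtract (8x³)·D = 16x⁴ + 48x³. Remainder: 10x³ + 32x² + 12x + 20.
Step 2: lead(10x³ + 32x² + 12x + 20) ÷ lead(D) = 10x³ ÷ 2x = 5x². Subtract (5x²)·D = 10x³ + 30x². Remainder: 2x² + 12x + 20.
Step 3: lead(2x² + 12x + 20) ÷ lead(D) = 2x² ÷ 2x = x. Subtract (x)·D = 2x² + 6x. Remainder: 6x + 20.
Step 4: lead(6x + 20) ÷ lead(D) = 6x ÷ 2x = 3. Subtract (3)·D = 6x + 18. Remainder: 2.

Q = [8, 5, 1, 3]; R = [2]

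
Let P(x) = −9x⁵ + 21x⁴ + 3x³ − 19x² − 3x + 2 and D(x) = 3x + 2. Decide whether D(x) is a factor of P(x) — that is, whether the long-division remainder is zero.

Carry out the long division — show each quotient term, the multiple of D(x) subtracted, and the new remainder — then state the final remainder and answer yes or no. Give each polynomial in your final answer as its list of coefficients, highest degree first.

R = [0], so D(x) is a factor of P(x). yes

Step 1: lead(−9x⁵ + 21x⁴ + 3x³ − 19x² − 3x + 2) ÷ lead(D) = −9x⁵ ÷ 3x = −3x⁴. Subtract (−3x⁴)·D = −9x⁵ − 6x⁴. Remainder: 27x⁴ + 3x³ − 19x² − 3x + 2.
Step 2: lead(27x⁴ + 3x³ − 19x² − 3x + 2) ÷ lead(D) = 27x⁴ ÷ 3x = 9x³. Subtract (9x³)·D = 27x⁴ + 18x³. Remainder: −15x³ − 19x² − 3x + 2.
Step 3: lead(−15x³ − 19x² − 3x + 2) ÷ lead(D) = −15x³ ÷ 3x = −5x². Subtract (−5x²)·D = −15x³ − 10x². Remainder: −9x² − 3x + 2.
Step 4: lead(−9x² − 3x + 2) ÷ lead(D) = −9x² ÷ 3x = −3x. Subtract (−3x)·D = −9x² − 6x. Remainder: 3x + 2.
Step 5: lead(3x + 2) ÷ lead(D) = 3x ÷ 3x = 1. Subtract (1)·D = 3x + 2. Remainder: 0.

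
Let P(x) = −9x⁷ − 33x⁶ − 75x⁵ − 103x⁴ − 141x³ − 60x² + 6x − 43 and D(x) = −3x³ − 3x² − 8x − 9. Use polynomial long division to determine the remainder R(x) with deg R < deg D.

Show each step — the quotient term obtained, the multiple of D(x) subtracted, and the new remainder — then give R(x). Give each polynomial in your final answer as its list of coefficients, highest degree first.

Step 1: lead(−9x⁷ − 33x⁶ − 75x⁵ − 103x⁴ − 141x³ − 60x² + 6x − 43) ÷ lead(D) = −9x⁷ ÷ −3x³ = 3x⁴. Subtract (3x⁴)·D = −9x⁷ − 9x⁶ − 24x⁵ − 27x⁴. Remainder: −24x⁶ − 51x⁵ − 76x⁴ − 141x³ − 60x² + 6x − 43.
Step 2: lead(−24x⁶ − 51x⁵ − 76x⁴ − 141x³ − 60x² + 6x − 43) ÷ lead(D) = −24x⁶ ÷ −3x³ = 8x³. Subtract (8x³)·D = −24x⁶ − 24x⁵ − 64x⁴ − 72x³. Remainder: −27x⁵ − 12x⁴ − 69x³ − 60x² + 6x − 43.
Step 3: lead(−27x⁵ − 12x⁴ − 69x³ − 60x² + 6x − 43) ÷ lead(D) = −27x⁵ ÷ −3x³ = 9x². Subtract (9x²)·D = −27x⁵ − 27x⁴ − 72x³ − 81x². Remainder: 15x⁴ + 3x³ + 21x² + 6x − 43.
Step 4: lead(15x⁴ + 3x³ + 21x² + 6x − 43) ÷ lead(D) = 15x⁴ ÷ −3x³ = −5x. Subtract (−5x)·D = 15x⁴ + 15x³ + 40x² + 45x. Remainder: −12x³ − 19x² − 39x − 43.
Step 5: lead(−12x³ − 19x² − 39x − 43) ÷ lead(D) = −12x³ ÷ −3x³ = 4. Subtract (4)·D = −12x³ − 12x² − 32x − 36. Remainder: −7x² − 7x − 7.

R = [-7, -7, -7]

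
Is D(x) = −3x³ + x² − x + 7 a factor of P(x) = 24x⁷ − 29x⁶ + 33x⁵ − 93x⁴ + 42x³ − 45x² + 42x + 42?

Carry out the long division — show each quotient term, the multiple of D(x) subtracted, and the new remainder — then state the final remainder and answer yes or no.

Step 1: lead(24x⁷ − 29x⁶ + 33x⁵ − 93x⁴ + 42x³ − 45x² + 42x + 42) ÷ lead(D) = 24x⁷ ÷ −3x³ = −8x⁴. Subtract (−8x⁴)·D = 24x⁷ − 8x⁶ + 8x⁵ − 56x⁴. Remainder: −21x⁶ + 25x⁵ − 37x⁴ + 42x³ − 45x² + 42x + 42.
Step 2: lead(−21x⁶ + 25x⁵ − 37x⁴ + 42x³ − 45x² + 42x + 42) ÷ lead(D) = −21x⁶ ÷ −3x³ = 7x³. Subtract (7x³)·D = −21x⁶ + 7x⁵ − 7x⁴ + 49x³. Remainder: 18x⁵ − 30x⁴ − 7x³ − 45x² + 42x + 42.
Step 3: lead(18x⁵ − 30x⁴ − 7x³ − 45x² + 42x + 42) ÷ lead(D) = 18x⁵ ÷ −3x³ = −6x². Subtract (−6x²)·D = 18x⁵ − 6x⁴ + 6x³ − 42x². Remainder: −24x⁴ − 13x³ − 3x² + 42x + 42.
Step 4: lead(−24x⁴ − 13x³ − 3x² + 42x + 42) ÷ lead(D) = −24x⁴ ÷ −3x³ = 8x. Subtract (8x)·D = −24x⁴ + 8x³ − 8x² + 56x. Remainder: −21x³ + 5x² − 14x + 42.
Step 5: lead(−21x³ + 5x² − 14x + 42) ÷ lead(D) = −21x³ ÷ −3x³ = 7. Subtract (7)·D = −21x³ + 7x² − 7x + 49. Remainder: −2x² − 7x − 7.

R(x) = −2x² − 7x − 7, so D(x) is not a factor of P(x). no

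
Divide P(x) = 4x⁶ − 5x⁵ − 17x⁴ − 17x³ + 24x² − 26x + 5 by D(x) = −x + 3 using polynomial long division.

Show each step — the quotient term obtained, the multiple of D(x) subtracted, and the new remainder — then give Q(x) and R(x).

Step 1: lead(4x⁶ − 5x⁵ − 17x⁴ − 17x³ + 24x² − 26x + 5) ÷ lead(D) = 4x⁶ ÷ −x = −4x⁵. Subtract (−4x⁵)·D = 4x⁶ − 12x⁵. Remainder: 7x⁵ − 17x⁴ − 17x³ + 24x² − 26x + 5.
Step 2: lead(7x⁵ − 17x⁴ − 17x³ + 24x² − 26x + 5) ÷ lead(D) = 7x⁵ ÷ −x = −7x⁴. Subtract (−7x⁴)·D = 7x⁵ − 21x⁴. Remainder: 4x⁴ − 17x³ + 24x² − 26x + 5.
Step 3: lead(4x⁴ − 17x³ + 24x² − 26x + 5) ÷ lead(D) = 4x⁴ ÷ −x = −4x³. Subtract (−4x³)·D = 4x⁴ − 12x³. Remainder: −5x³ + 24x² − 26x + 5.
Step 4: lead(−5x³ + 24x² − 26x + 5) ÷ lead(D) = −5x³ ÷ −x = 5x². Subtract (5x²)·D = −5x³ + 15x². Remainder: 9x² − 26x + 5.
Step 5: lead(9x² − 26x + 5) ÷ lead(D) = 9x² ÷ −x = −9x. Subtract (−9x)·D = 9x² − 27x. Remainder: x + 5.
Step 6: lead(x + 5) ÷ lead(D) = x ÷ −x = −1. Subtract (−1)·D = x − 3. Remainder: 8.

Q(x) = −4x⁵ − 7x⁴ − 4x³ + 5x² − 9x − 1; R(x) = 8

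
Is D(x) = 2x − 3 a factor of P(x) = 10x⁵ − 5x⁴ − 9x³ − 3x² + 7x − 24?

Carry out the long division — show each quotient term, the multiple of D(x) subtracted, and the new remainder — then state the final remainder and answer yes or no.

R(x) = 0, so D(x) is a factor of P(x). yes

Step 1: lead(10x⁵ − 5x⁴ − 9x³ − 3x² + 7x − 24) ÷ lead(D) = 10x⁵ ÷ 2x = 5x⁴. Subtract (5x⁴)·D = 10x⁵ − 15x⁴. Remainder: 10x⁴ − 9x³ − 3x² + 7x − 24.
Step 2: lead(10x⁴ − 9x³ − 3x² + 7x − 24) ÷ lead(D) = 10x⁴ ÷ 2x = 5x³. Subtract (5x³)·D = 10x⁴ − 15x³. Remainder: 6x³ − 3x² + 7x − 24.
Step 3: lead(6x³ − 3x² + 7x − 24) ÷ lead(D) = 6x³ ÷ 2x = 3x². Subtract (3x²)·D = 6x³ − 9x². Remainder: 6x² + 7x − 24.
Step 4: lead(6x² + 7x − 24) ÷ lead(D) = 6x² ÷ 2x = 3x. Subtract (3x)·D = 6x² − 9x. Remainder: 16x − 24.
Step 5: lead(16x − 24) ÷ lead(D) = 16x ÷ 2x = 8. Subtract (8)·D = 16x − 24. Remainder: 0.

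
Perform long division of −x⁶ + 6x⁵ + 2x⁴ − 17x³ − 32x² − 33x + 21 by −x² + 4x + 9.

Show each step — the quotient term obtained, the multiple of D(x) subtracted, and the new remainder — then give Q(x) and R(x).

Q(x) = x⁴ − 2x³ − x² − 5x + 3; R(x) = −6

Step 1: lead(−x⁶ + 6x⁵ + 2x⁴ − 17x³ − 32x² − 33x + 21) ÷ lead(D) = −x⁶ ÷ −x² = x⁴. Subtract (x⁴)·D = −x⁶ + 4x⁵ + 9x⁴. Remainder: 2x⁵ − 7x⁴ − 17x³ − 32x² − 33x + 21.
Step 2: lead(2x⁵ − 7x⁴ − 17x³ − 32x² − 33x + 21) ÷ lead(D) = 2x⁵ ÷ −x² = −2x³. Subtract (−2x³)·D = 2x⁵ − 8x⁴ − 18x³. Remainder: x⁴ + x³ − 32x² − 33x + 21.
Step 3: lead(x⁴ + x³ − 32x² − 33x + 21) ÷ lead(D) = x⁴ ÷ −x² = −x². Subtract (−x²)·D = x⁴ − 4x³ − 9x². Remainder: 5x³ − 23x² − 33x + 21.
Step 4: lead(5x³ − 23x² − 33x + 21) ÷ lead(D) = 5x³ ÷ −x² = −5x. Subtract (−5x)·D = 5x³ − 20x² − 45x. Remainder: −3x² + 12x + 21.
Step 5: lead(−3x² + 12x + 21) ÷ lead(D) = −3x² ÷ −x² = 3. Subtract (3)·D = −3x² + 12x + 27. Remainder: −6.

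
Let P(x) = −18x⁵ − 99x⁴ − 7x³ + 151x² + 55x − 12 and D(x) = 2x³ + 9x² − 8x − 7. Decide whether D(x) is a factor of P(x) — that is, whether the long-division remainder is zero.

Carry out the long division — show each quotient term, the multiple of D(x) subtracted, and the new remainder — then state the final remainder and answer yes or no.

R(x) = 7x² − 5, so D(x) is not a factor of P(x). no

Step 1: lead(−18x⁵ − 99x⁴ − 7x³ + 151x² + 55x − 12) ÷ lead(D) = −18x⁵ ÷ 2x³ = −9x². Subtract (−9x²)·D = −18x⁵ − 81x⁴ + 72x³ + 63x². Remainder: −18x⁴ − 79x³ + 88x² + 55x − 12.
Step 2: lead(−18x⁴ − 79x³ + 88x² + 55x − 12) ÷ lead(D) = −18x⁴ ÷ 2x³ = −9x. Subtract (−9x)·D = −18x⁴ − 81x³ + 72x² + 63x. Remainder: 2x³ + 16x² − 8x − 12.
Step 3: lead(2x³ + 16x² − 8x − 12) ÷ lead(D) = 2x³ ÷ 2x³ = 1. Subtract (1)·D = 2x³ + 9x² − 8x − 7. Remainder: 7x² − 5.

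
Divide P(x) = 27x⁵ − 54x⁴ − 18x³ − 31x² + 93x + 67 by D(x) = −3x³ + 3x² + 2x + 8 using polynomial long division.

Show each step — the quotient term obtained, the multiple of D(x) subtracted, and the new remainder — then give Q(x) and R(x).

Step 1: lead(27x⁵ − 54x⁴ − 18x³ − 31x² + 93x + 67) ÷ lead(D) = 27x⁵ ÷ −3x³ = −9x². Subtract (−9x²)·D = 27x⁵ − 27x⁴ − 18x³ − 72x². Remainder: −27x⁴ + 41x² + 93x + 67.
Step 2: lead(−27x⁴ + 41x² + 93x + 67) ÷ lead(D) = −27x⁴ ÷ −3x³ = 9x. Subtract (9x)·D = −27x⁴ + 27x³ + 18x² + 72x. Remainder: −27x³ + 23x² + 21x + 67.
Step 3: lead(−27x³ + 23x² + 21x + 67) ÷ lead(D) = −27x³ ÷ −3x³ = 9. Subtract (9)·D = −27x³ + 27x² + 18x + 72. Remainder: −4x² + 3x − 5.

Q(x) = −9x² + 9x + 9; R(x) = −4x² + 3x − 5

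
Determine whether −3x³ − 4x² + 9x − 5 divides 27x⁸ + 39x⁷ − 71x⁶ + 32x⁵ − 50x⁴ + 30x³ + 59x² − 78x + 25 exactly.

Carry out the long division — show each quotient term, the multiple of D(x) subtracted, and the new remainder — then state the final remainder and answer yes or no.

Step 1: lead(27x⁸ + 39x⁷ − 71x⁶ + 32x⁵ − 50x⁴ + 30x³ + 59x² − 78x + 25) ÷ lead(D) = 27x⁸ ÷ −3x³ = −9x⁵. Subtract (−9x⁵)·D = 27x⁸ + 36x⁷ − 81x⁶ + 45x⁵. Remainder: 3x⁷ + 10x⁶ − 13x⁵ − 50x⁴ + 30x³ + 59x² − 78x + 25.
Step 2: lead(3x⁷ + 10x⁶ − 13x⁵ − 50x⁴ + 30x³ + 59x² − 78x + 25) ÷ lead(D) = 3x⁷ ÷ −3x³ = −x⁴. Subtract (−x⁴)·D = 3x⁷ + 4x⁶ − 9x⁵ + 5x⁴. Remainder: 6x⁶ − 4x⁵ − 55x⁴ + 30x³ + 59x² − 78x + 25.
Step 3: lead(6x⁶ − 4x⁵ − 55x⁴ + 30x³ + 59x² − 78x + 25) ÷ lead(D) = 6x⁶ ÷ −3x³ = −2x³. Subtract (−2x³)·D = 6x⁶ + 8x⁵ − 18x⁴ + 10x³. Remainder: −12x⁵ − 37x⁴ + 20x³ + 59x² − 78x + 25.
Step 4: lead(−12x⁵ − 37x⁴ + 20x³ + 59x² − 78x + 25) ÷ lead(D) = −12x⁵ ÷ −3x³ = 4x². Subtract (4x²)·D = −12x⁵ − 16x⁴ + 36x³ − 20x². Remainder: −21x⁴ − 16x³ + 79x² − 78x + 25.
Step 5: lead(−21x⁴ − 16x³ + 79x² − 78x + 25) ÷ lead(D) = −21x⁴ ÷ −3x³ = 7x. Subtract (7x)·D = −21x⁴ − 28x³ + 63x² − 35x. Remainder: 12x³ + 16x² − 43x + 25.
Step 6: lead(12x³ + 16x² − 43x + 25) ÷ lead(D) = 12x³ ÷ −3x³ = −4. Subtract (−4)·D = 12x³ + 16x² − 36x + 20. Remainder: −7x + 5.

R(x) = −7x + 5, so D(x) is not a factor of P(x). no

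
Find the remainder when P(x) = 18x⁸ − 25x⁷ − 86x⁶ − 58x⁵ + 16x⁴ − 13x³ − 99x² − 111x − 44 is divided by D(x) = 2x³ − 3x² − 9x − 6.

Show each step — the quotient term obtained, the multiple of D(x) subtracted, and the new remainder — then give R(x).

Step 1: lead(18x⁸ − 25x⁷ − 86x⁶ − 58x⁵ + 16x⁴ − 13x³ − 99x² − 111x − 44) ÷ lead(D) = 18x⁸ ÷ 2x³ = 9x⁵. Subtract (9x⁵)·D = 18x⁸ − 27x⁷ − 81x⁶ − 54x⁵. Remainder: 2x⁷ − 5x⁶ − 4x⁵ + 16x⁴ − 13x³ − 99x² − 111x − 44.
Step 2: lead(2x⁷ − 5x⁶ − 4x⁵ + 16x⁴ − 13x³ − 99x² − 111x − 44) ÷ lead(D) = 2x⁷ ÷ 2x³ = x⁴. Subtract (x⁴)·D = 2x⁷ − 3x⁶ − 9x⁵ − 6x⁴. Remainder: −2x⁶ + 5x⁵ + 22x⁴ − 13x³ − 99x² − 111x − 44.
Step 3: lead(−2x⁶ + 5x⁵ + 22x⁴ − 13x³ − 99x² − 111x − 44) ÷ lead(D) = −2x⁶ ÷ 2x³ = −x³. Subtract (−x³)·D = −2x⁶ + 3x⁵ + 9x⁴ + 6x³. Remainder: 2x⁵ + 13x⁴ − 19x³ − 99x² − 111x − 44.
Step 4: lead(2x⁵ + 13x⁴ − 19x³ − 99x² − 111x − 44) ÷ lead(D) = 2x⁵ ÷ 2x³ = x². Subtract (x²)·D = 2x⁵ − 3x⁴ − 9x³ − 6x². Remainder: 16x⁴ − 10x³ − 93x² − 111x − 44.
Step 5: lead(16x⁴ − 10x³ − 93x² − 111x − 44) ÷ lead(D) = 16x⁴ ÷ 2x³ = 8x. Subtract (8x)·D = 16x⁴ − 24x³ − 72x² − 48x. Remainder: 14x³ − 21x² − 63x − 44.
Step 6: lead(14x³ − 21x² − 63x − 44) ÷ lead(D) = 14x³ ÷ 2x³ = 7. Subtract (7)·D = 14x³ − 21x² − 63x − 42. Remainder: −2.

R(x) = −2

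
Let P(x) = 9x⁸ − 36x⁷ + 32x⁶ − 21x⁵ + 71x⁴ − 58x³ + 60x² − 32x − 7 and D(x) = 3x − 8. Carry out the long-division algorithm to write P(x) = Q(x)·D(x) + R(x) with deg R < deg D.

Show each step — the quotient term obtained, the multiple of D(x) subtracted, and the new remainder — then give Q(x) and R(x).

Q(x) = 3x⁷ − 4x⁶ − 7x⁴ + 5x³ − 6x² + 4x; R(x) = −7

Step 1: lead(9x⁸ − 36x⁷ + 32x⁶ − 21x⁵ + 71x⁴ − 58x³ + 60x² − 32x − 7) ÷ lead(D) = 9x⁸ ÷ 3x = 3x⁷. Subtract (3x⁷)·D = 9x⁸ − 24x⁷. Remainder: −12x⁷ + 32x⁶ − 21x⁵ + 71x⁴ − 58x³ + 60x² − 32x − 7.
Step 2: lead(−12x⁷ + 32x⁶ − 21x⁵ + 71x⁴ − 58x³ + 60x² − 32x − 7) ÷ lead(D) = −12x⁷ ÷ 3x = −4x⁶. Subtract (−4x⁶)·D = −12x⁷ + 32x⁶. Remainder: −21x⁵ + 71x⁴ − 58x³ + 60x² − 32x − 7.
Step 3: lead(−21x⁵ + 71x⁴ − 58x³ + 60x² − 32x − 7) ÷ lead(D) = −21x⁵ ÷ 3x = −7x⁴. Subtract (−7x⁴)·D = −21x⁵ + 56x⁴. Remainder: 15x⁴ − 58x³ + 60x² − 32x − 7.
Step 4: lead(15x⁴ − 58x³ + 60x² − 32x − 7) ÷ lead(D) = 15x⁴ ÷ 3x = 5x³. Subtract (5x³)·D = 15x⁴ − 40x³. Remainder: −18x³ + 60x² − 32x − 7.
Step 5: lead(−18x³ + 60x² − 32x − 7) ÷ lead(D) = −18x³ ÷ 3x = −6x². Subtract (−6x²)·D = −18x³ + 48x². Remainder: 12x² − 32x − 7.
Step 6: lead(12x² − 32x − 7) ÷ lead(D) = 12x² ÷ 3x = 4x. Subtract (4x)·D = 12x² − 32x. Remainder: −7.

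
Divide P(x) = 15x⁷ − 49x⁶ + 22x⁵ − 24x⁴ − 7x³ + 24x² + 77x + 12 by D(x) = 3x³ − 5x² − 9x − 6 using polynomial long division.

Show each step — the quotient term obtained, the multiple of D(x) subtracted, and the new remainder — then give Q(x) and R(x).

Q(x) = 5x⁴ − 8x³ + 9x² − 7x − 3; R(x) = 8x − 6

Step 1: lead(15x⁷ − 49x⁶ + 22x⁵ − 24x⁴ − 7x³ + 24x² + 77x + 12) ÷ lead(D) = 15x⁷ ÷ 3x³ = 5x⁴. Subtract (5x⁴)·D = 15x⁷ − 25x⁶ − 45x⁵ − 30x⁴. Remainder: −24x⁶ + 67x⁵ + 6x⁴ − 7x³ + 24x² + 77x + 12.
Step 2: lead(−24x⁶ + 67x⁵ + 6x⁴ − 7x³ + 24x² + 77x + 12) ÷ lead(D) = −24x⁶ ÷ 3x³ = −8x³. Subtract (−8x³)·D = −24x⁶ + 40x⁵ + 72x⁴ + 48x³. Remainder: 27x⁵ − 66x⁴ − 55x³ + 24x² + 77x + 12.
Step 3: lead(27x⁵ − 66x⁴ − 55x³ + 24x² + 77x + 12) ÷ lead(D) = 27x⁵ ÷ 3x³ = 9x². Subtract (9x²)·D = 27x⁵ − 45x⁴ − 81x³ − 54x². Remainder: −21x⁴ + 26x³ + 78x² + 77x + 12.
Step 4: lead(−21x⁴ + 26x³ + 78x² + 77x + 12) ÷ lead(D) = −21x⁴ ÷ 3x³ = −7x. Subtract (−7x)·D = −21x⁴ + 35x³ + 63x² + 42x. Remainder: −9x³ + 15x² + 35x + 12.
Step 5: lead(−9x³ + 15x² + 35x + 12) ÷ lead(D) = −9x³ ÷ 3x³ = −3. Subtract (−3)·D = −9x³ + 15x² + 27x + 18. Remainder: 8x − 6.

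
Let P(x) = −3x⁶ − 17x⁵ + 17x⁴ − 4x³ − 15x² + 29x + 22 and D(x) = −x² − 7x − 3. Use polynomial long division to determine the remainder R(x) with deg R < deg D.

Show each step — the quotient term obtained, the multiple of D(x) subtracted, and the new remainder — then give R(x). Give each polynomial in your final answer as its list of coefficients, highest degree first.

R = [7]

Step 1: lead(−3x⁶ − 17x⁵ + 17x⁴ − 4x³ − 15x² + 29x + 22) ÷ lead(D) = −3x⁶ ÷ −x² = 3x⁴. Subtract (3x⁴)·D = −3x⁶ − 21x⁵ − 9x⁴. Remainder: 4x⁵ + 26x⁴ − 4x³ − 15x² + 29x + 22.
Step 2: lead(4x⁵ + 26x⁴ − 4x³ − 15x² + 29x + 22) ÷ lead(D) = 4x⁵ ÷ −x² = −4x³. Subtract (−4x³)·D = 4x⁵ + 28x⁴ + 12x³. Remainder: −2x⁴ − 16x³ − 15x² + 29x + 22.
Step 3: lead(−2x⁴ − 16x³ − 15x² + 29x + 22) ÷ lead(D) = −2x⁴ ÷ −x² = 2x². Subtract (2x²)·D = −2x⁴ − 14x³ − 6x². Remainder: −2x³ − 9x² + 29x + 22.
Step 4: lead(−2x³ − 9x² + 29x + 22) ÷ lead(D) = −2x³ ÷ −x² = 2x. Subtract (2x)·D = −2x³ − 14x² − 6x. Remainder: 5x² + 35x + 22.
Step 5: lead(5x² + 35x + 22) ÷ lead(D) = 5x² ÷ −x² = −5. Subtract (−5)·D = 5x² + 35x + 15. Remainder: 7.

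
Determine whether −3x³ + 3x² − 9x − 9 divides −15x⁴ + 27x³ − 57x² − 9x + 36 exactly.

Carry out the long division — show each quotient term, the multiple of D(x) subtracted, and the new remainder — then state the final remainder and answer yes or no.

R(x) = 0, so D(x) is a factor of P(x). yes

Step 1: lead(−15x⁴ + 27x³ − 57x² − 9x + 36) ÷ lead(D) = −15x⁴ ÷ −3x³ = 5x. Subtract (5x)·D = −15x⁴ + 15x³ − 45x² − 45x. Remainder: 12x³ − 12x² + 36x + 36.
Step 2: lead(12x³ − 12x² + 36x + 36) ÷ lead(D) = 12x³ ÷ −3x³ = −4. Subtract (−4)·D = 12x³ − 12x² + 36x + 36. Remainder: 0.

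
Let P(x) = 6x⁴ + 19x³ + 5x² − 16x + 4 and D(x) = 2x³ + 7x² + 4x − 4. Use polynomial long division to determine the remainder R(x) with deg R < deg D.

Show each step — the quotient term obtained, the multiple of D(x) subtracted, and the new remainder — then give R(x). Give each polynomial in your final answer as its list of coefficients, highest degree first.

Step 1: lead(6x⁴ + 19x³ + 5x² − 16x + 4) ÷ lead(D) = 6x⁴ ÷ 2x³ = 3x. Subtract (3x)·D = 6x⁴ + 21x³ + 12x² − 12x. Remainder: −2x³ − 7x² − 4x + 4.
Step 2: lead(−2x³ − 7x² − 4x + 4) ÷ lead(D) = −2x³ ÷ 2x³ = −1. Subtract (−1)·D = −2x³ − 7x² − 4x + 4. Remainder: 0.

R = [0]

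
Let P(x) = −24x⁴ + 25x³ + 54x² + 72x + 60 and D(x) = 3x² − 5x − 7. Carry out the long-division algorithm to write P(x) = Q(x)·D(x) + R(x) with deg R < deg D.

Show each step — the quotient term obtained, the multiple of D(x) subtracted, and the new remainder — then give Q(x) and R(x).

Q(x) = −8x² − 5x − 9; R(x) = −8x − 3

Step 1: lead(−24x⁴ + 25x³ + 54x² + 72x + 60) ÷ lead(D) = −24x⁴ ÷ 3x² = −8x². Subtract (−8x²)·D = −24x⁴ + 40x³ + 56x². Remainder: −15x³ − 2x² + 72x + 60.
Step 2: lead(−15x³ − 2x² + 72x + 60) ÷ lead(D) = −15x³ ÷ 3x² = −5x. Subtract (−5x)·D = −15x³ + 25x² + 35x. Remainder: −27x² + 37x + 60.
Step 3: lead(−27x² + 37x + 60) ÷ lead(D) = −27x² ÷ 3x² = −9. Subtract (−9)·D = −27x² + 45x + 63. Remainder: −8x − 3.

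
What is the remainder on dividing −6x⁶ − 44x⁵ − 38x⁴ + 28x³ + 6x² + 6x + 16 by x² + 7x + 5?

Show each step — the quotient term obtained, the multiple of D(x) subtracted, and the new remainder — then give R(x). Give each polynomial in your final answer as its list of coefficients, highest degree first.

Step 1: lead(−6x⁶ − 44x⁵ − 38x⁴ + 28x³ + 6x² + 6x + 16) ÷ lead(D) = −6x⁶ ÷ x² = −6x⁴. Subtract (−6x⁴)·D = −6x⁶ − 42x⁵ − 30x⁴. Remainder: −2x⁵ − 8x⁴ + 28x³ + 6x² + 6x + 16.
Step 2: lead(−2x⁵ − 8x⁴ + 28x³ + 6x² + 6x + 16) ÷ lead(D) = −2x⁵ ÷ x² = −2x³. Subtract (−2x³)·D = −2x⁵ − 14x⁴ − 10x³. Remainder: 6x⁴ + 38x³ + 6x² + 6x + 16.
Step 3: lead(6x⁴ + 38x³ + 6x² + 6x + 16) ÷ lead(D) = 6x⁴ ÷ x² = 6x². Subtract (6x²)·D = 6x⁴ + 42x³ + 30x². Remainder: −4x³ − 24x² + 6x + 16.
Step 4: lead(−4x³ − 24x² + 6x + 16) ÷ lead(D) = −4x³ ÷ x² = −4x. Subtract (−4x)·D = −4x³ − 28x² − 20x. Remainder: 4x² + 26x + 16.
Step 5: lead(4x² + 26x + 16) ÷ lead(D) = 4x² ÷ x² = 4. Subtract (4)·D = 4x² + 28x + 20. Remainder: −2x − 4.

R = [-2, -4]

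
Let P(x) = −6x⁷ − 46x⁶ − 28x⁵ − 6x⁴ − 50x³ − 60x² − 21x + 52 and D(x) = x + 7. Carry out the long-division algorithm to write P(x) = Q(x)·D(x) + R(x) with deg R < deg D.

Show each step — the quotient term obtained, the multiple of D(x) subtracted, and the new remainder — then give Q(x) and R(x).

Q(x) = −6x⁶ − 4x⁵ − 6x³ − 8x² − 4x + 7; R(x) = 3

Step 1: lead(−6x⁷ − 46x⁶ − 28x⁵ − 6x⁴ − 50x³ − 60x² − 21x + 52) ÷ lead(D) = −6x⁷ ÷ x = −6x⁶. Subtract (−6x⁶)·D = −6x⁷ − 42x⁶. Remainder: −4x⁶ − 28x⁵ − 6x⁴ − 50x³ − 60x² − 21x + 52.
Step 2: lead(−4x⁶ − 28x⁵ − 6x⁴ − 50x³ − 60x² − 21x + 52) ÷ lead(D) = −4x⁶ ÷ x = −4x⁵. Subtract (−4x⁵)·D = −4x⁶ − 28x⁵. Remainder: −6x⁴ − 50x³ − 60x² − 21x + 52.
Step 3: lead(−6x⁴ − 50x³ − 60x² − 21x + 52) ÷ lead(D) = −6x⁴ ÷ x = −6x³. Subtract (−6x³)·D = −6x⁴ − 42x³. Remainder: −8x³ − 60x² − 21x + 52.
Step 4: lead(−8x³ − 60x² − 21x + 52) ÷ lead(D) = −8x³ ÷ x = −8x². Subtract (−8x²)·D = −8x³ − 56x². Remainder: −4x² − 21x + 52.
Step 5: lead(−4x² − 21x + 52) ÷ lead(D) = −4x² ÷ x = −4x. Subtract (−4x)·D = −4x² − 28x. Remainder: 7x + 52.
Step 6: lead(7x + 52) ÷ lead(D) = 7x ÷ x = 7. Subtract (7)·D = 7x + 49. Remainder: 3.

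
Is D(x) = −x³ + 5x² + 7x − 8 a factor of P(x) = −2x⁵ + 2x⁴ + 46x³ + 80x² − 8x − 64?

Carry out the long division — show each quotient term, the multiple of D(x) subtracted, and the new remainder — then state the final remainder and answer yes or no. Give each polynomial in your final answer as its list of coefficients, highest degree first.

Step 1: lead(−2x⁵ + 2x⁴ + 46x³ + 80x² − 8x − 64) ÷ lead(D) = −2x⁵ ÷ −x³ = 2x². Subtract (2x²)·D = −2x⁵ + 10x⁴ + 14x³ − 16x². Remainder: −8x⁴ + 32x³ + 96x² − 8x − 64.
Step 2: lead(−8x⁴ + 32x³ + 96x² − 8x − 64) ÷ lead(D) = −8x⁴ ÷ −x³ = 8x. Subtract (8x)·D = −8x⁴ + 40x³ + 56x² − 64x. Remainder: −8x³ + 40x² + 56x − 64.
Step 3: lead(−8x³ + 40x² + 56x − 64) ÷ lead(D) = −8x³ ÷ −x³ = 8. Subtract (8)·D = −8x³ + 40x² + 56x − 64. Remainder: 0.

R = [0], so D(x) is a factor of P(x). yes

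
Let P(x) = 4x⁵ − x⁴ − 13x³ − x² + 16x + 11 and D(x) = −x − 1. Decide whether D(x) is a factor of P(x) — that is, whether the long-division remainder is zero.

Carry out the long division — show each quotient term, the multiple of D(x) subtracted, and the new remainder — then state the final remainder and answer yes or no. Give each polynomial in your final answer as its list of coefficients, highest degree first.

R = [2], so D(x) is not a factor of P(x). no

Step 1: lead(4x⁵ − x⁴ − 13x³ − x² + 16x + 11) ÷ lead(D) = 4x⁵ ÷ −x = −4x⁴. Subtract (−4x⁴)·D = 4x⁵ + 4x⁴. Remainder: −5x⁴ − 13x³ − x² + 16x + 11.
Step 2: lead(−5x⁴ − 13x³ − x² + 16x + 11) ÷ lead(D) = −5x⁴ ÷ −x = 5x³. Subtract (5x³)·D = −5x⁴ − 5x³. Remainder: −8x³ − x² + 16x + 11.
Step 3: lead(−8x³ − x² + 16x + 11) ÷ lead(D) = −8x³ ÷ −x = 8x². Subtract (8x²)·D = −8x³ − 8x². Remainder: 7x² + 16x + 11.
Step 4: lead(7x² + 16x + 11) ÷ lead(D) = 7x² ÷ −x = −7x. Subtract (−7x)·D = 7x² + 7x. Remainder: 9x + 11.
Step 5: lead(9x + 11) ÷ lead(D) = 9x ÷ −x = −9. Subtract (−9)·D = 9x + 9. Remainder: 2.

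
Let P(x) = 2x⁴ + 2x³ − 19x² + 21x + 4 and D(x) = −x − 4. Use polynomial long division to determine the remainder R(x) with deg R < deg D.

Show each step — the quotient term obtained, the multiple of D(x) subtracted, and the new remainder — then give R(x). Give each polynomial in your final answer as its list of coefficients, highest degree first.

Step 1: lead(2x⁴ + 2x³ − 19x² + 21x + 4) ÷ lead(D) = 2x⁴ ÷ −x = −2x³. Subtract (−2x³)·D = 2x⁴ + 8x³. Remainder: −6x³ − 19x² + 21x + 4.
Step 2: lead(−6x³ − 19x² + 21x + 4) ÷ lead(D) = −6x³ ÷ −x = 6x². Subtract (6x²)·D = −6x³ − 24x². Remainder: 5x² + 21x + 4.
Step 3: lead(5x² + 21x + 4) ÷ lead(D) = 5x² ÷ −x = −5x. Subtract (−5x)·D = 5x² + 20x. Remainder: x + 4.
Step 4: lead(x + 4) ÷ lead(D) = x ÷ −x = −1. Subtract (−1)·D = x + 4. Remainder: 0.

R = [0]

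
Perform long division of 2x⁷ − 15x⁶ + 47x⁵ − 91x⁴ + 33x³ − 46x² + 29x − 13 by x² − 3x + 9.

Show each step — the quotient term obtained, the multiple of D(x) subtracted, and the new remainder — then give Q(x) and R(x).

Q(x) = 2x⁵ − 9x⁴ + 2x³ − 4x² + 3x − 1; R(x) = −x − 4

Step 1: lead(2x⁷ − 15x⁶ + 47x⁵ − 91x⁴ + 33x³ − 46x² + 29x − 13) ÷ lead(D) = 2x⁷ ÷ x² = 2x⁵. Subtract (2x⁵)·D = 2x⁷ − 6x⁶ + 18x⁵. Remainder: −9x⁶ + 29x⁵ − 91x⁴ + 33x³ − 46x² + 29x − 13.
Step 2: lead(−9x⁶ + 29x⁵ − 91x⁴ + 33x³ − 46x² + 29x − 13) ÷ lead(D) = −9x⁶ ÷ x² = −9x⁴. Subtract (−9x⁴)·D = −9x⁶ + 27x⁵ − 81x⁴. Remainder: 2x⁵ − 10x⁴ + 33x³ − 46x² + 29x − 13.
Step 3: lead(2x⁵ − 10x⁴ + 33x³ − 46x² + 29x − 13) ÷ lead(D) = 2x⁵ ÷ x² = 2x³. Subtract (2x³)·D = 2x⁵ − 6x⁴ + 18x³. Remainder: −4x⁴ + 15x³ − 46x² + 29x − 13.
Step 4: lead(−4x⁴ + 15x³ − 46x² + 29x − 13) ÷ lead(D) = −4x⁴ ÷ x² = −4x². Subtract (−4x²)·D = −4x⁴ + 12x³ − 36x². Remainder: 3x³ − 10x² + 29x − 13.
Step 5: lead(3x³ − 10x² + 29x − 13) ÷ lead(D) = 3x³ ÷ x² = 3x. Subtract (3x)·D = 3x³ − 9x² + 27x. Remainder: −x² + 2x − 13.
Step 6: lead(−x² + 2x − 13) ÷ lead(D) = −x² ÷ x² = −1. Subtract (−1)·D = −x² + 3x − 9. Remainder: −x − 4.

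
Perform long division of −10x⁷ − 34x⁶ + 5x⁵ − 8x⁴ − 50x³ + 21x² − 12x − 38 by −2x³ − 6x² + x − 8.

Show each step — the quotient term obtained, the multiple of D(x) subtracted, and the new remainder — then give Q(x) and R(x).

Q(x) = 5x⁴ + 2x³ − 6x² + 3x + 5; R(x) = 7x + 2

Step 1: lead(−10x⁷ − 34x⁶ + 5x⁵ − 8x⁴ − 50x³ + 21x² − 12x − 38) ÷ lead(D) = −10x⁷ ÷ −2x³ = 5x⁴. Subtract (5x⁴)·D = −10x⁷ − 30x⁶ + 5x⁵ − 40x⁴. Remainder: −4x⁶ + 32x⁴ − 50x³ + 21x² − 12x − 38.
Step 2: lead(−4x⁶ + 32x⁴ − 50x³ + 21x² − 12x − 38) ÷ lead(D) = −4x⁶ ÷ −2x³ = 2x³. Subtract (2x³)·D = −4x⁶ − 12x⁵ + 2x⁴ − 16x³. Remainder: 12x⁵ + 30x⁴ − 34x³ + 21x² − 12x − 38.
Step 3: lead(12x⁵ + 30x⁴ − 34x³ + 21x² − 12x − 38) ÷ lead(D) = 12x⁵ ÷ −2x³ = −6x². Subtract (−6x²)·D = 12x⁵ + 36x⁴ − 6x³ + 48x². Remainder: −6x⁴ − 28x³ − 27x² − 12x − 38.
Step 4: lead(−6x⁴ − 28x³ − 27x² − 12x − 38) ÷ lead(D) = −6x⁴ ÷ −2x³ = 3x. Subtract (3x)·D = −6x⁴ − 18x³ + 3x² − 24x. Remainder: −10x³ − 30x² + 12x − 38.
Step 5: lead(−10x³ − 30x² + 12x − 38) ÷ lead(D) = −10x³ ÷ −2x³ = 5. Subtract (5)·D = −10x³ − 30x² + 5x − 40. Remainder: 7x + 2.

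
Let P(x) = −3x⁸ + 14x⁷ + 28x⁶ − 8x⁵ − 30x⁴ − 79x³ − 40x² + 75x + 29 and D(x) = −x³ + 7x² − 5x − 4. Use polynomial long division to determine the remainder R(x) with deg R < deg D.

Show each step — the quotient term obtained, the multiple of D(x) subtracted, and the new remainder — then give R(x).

Step 1: lead(−3x⁸ + 14x⁷ + 28x⁶ − 8x⁵ − 30x⁴ − 79x³ − 40x² + 75x + 29) ÷ lead(D) = −3x⁸ ÷ −x³ = 3x⁵. Subtract (3x⁵)·D = −3x⁸ + 21x⁷ − 15x⁶ − 12x⁵. Remainder: −7x⁷ + 43x⁶ + 4x⁵ − 30x⁴ − 79x³ − 40x² + 75x + 29.
Step 2: lead(−7x⁷ + 43x⁶ + 4x⁵ − 30x⁴ − 79x³ − 40x² + 75x + 29) ÷ lead(D) = −7x⁷ ÷ −x³ = 7x⁴. Subtract (7x⁴)·D = −7x⁷ + 49x⁶ − 35x⁵ − 28x⁴. Remainder: −6x⁶ + 39x⁵ − 2x⁴ − 79x³ − 40x² + 75x + 29.
Step 3: lead(−6x⁶ + 39x⁵ − 2x⁴ − 79x³ − 40x² + 75x + 29) ÷ lead(D) = −6x⁶ ÷ −x³ = 6x³. Subtract (6x³)·D = −6x⁶ + 42x⁵ − 30x⁴ − 24x³. Remainder: −3x⁵ + 28x⁴ − 55x³ − 40x² + 75x + 29.
Step 4: lead(−3x⁵ + 28x⁴ − 55x³ − 40x² + 75x + 29) ÷ lead(D) = −3x⁵ ÷ −x³ = 3x². Subtract (3x²)·D = −3x⁵ + 21x⁴ − 15x³ − 12x². Remainder: 7x⁴ − 40x³ − 28x² + 75x + 29.
Step 5: lead(7x⁴ − 40x³ − 28x² + 75x + 29) ÷ lead(D) = 7x⁴ ÷ −x³ = −7x. Subtract (−7x)·D = 7x⁴ − 49x³ + 35x² + 28x. Remainder: 9x³ − 63x² + 47x + 29.
Step 6: lead(9x³ − 63x² + 47x + 29) ÷ lead(D) = 9x³ ÷ −x³ = −9. Subtract (−9)·D = 9x³ − 63x² + 45x + 36. Remainder: 2x − 7.

R(x) = 2x − 7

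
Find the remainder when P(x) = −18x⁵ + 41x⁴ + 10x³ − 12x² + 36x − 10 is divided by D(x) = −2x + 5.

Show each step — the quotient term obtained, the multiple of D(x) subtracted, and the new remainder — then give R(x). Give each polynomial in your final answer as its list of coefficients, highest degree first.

Step 1: lead(−18x⁵ + 41x⁴ + 10x³ − 12x² + 36x − 10) ÷ lead(D) = −18x⁵ ÷ −2x = 9x⁴. Subtract (9x⁴)·D = −18x⁵ + 45x⁴. Remainder: −4x⁴ + 10x³ − 12x² + 36x − 10.
Step 2: lead(−4x⁴ + 10x³ − 12x² + 36x − 10) ÷ lead(D) = −4x⁴ ÷ −2x = 2x³. Subtract (2x³)·D = −4x⁴ + 10x³. Remainder: −12x² + 36x − 10.
Step 3: lead(−12x² + 36x − 10) ÷ lead(D) = −12x² ÷ −2x = 6x. Subtract (6x)·D = −12x² + 30x. Remainder: 6x − 10.
Step 4: lead(6x − 10) ÷ lead(D) = 6x ÷ −2x = −3. Subtract (−3)·D = 6x − 15. Remainder: 5.

R = [5]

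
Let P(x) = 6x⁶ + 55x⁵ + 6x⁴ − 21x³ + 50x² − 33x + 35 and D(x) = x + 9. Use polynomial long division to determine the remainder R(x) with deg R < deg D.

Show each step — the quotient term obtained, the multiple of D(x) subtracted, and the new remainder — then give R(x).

R(x) = 8

Step 1: lead(6x⁶ + 55x⁵ + 6x⁴ − 21x³ + 50x² − 33x + 35) ÷ lead(D) = 6x⁶ ÷ x = 6x⁵. Subtract (6x⁵)·D = 6x⁶ + 54x⁵. Remainder: x⁵ + 6x⁴ − 21x³ + 50x² − 33x + 35.
Step 2: lead(x⁵ + 6x⁴ − 21x³ + 50x² − 33x + 35) ÷ lead(D) = x⁵ ÷ x = x⁴. Subtract (x⁴)·D = x⁵ + 9x⁴. Remainder: −3x⁴ − 21x³ + 50x² − 33x + 35.
Step 3: lead(−3x⁴ − 21x³ + 50x² − 33x + 35) ÷ lead(D) = −3x⁴ ÷ x = −3x³. Subtract (−3x³)·D = −3x⁴ − 27x³. Remainder: 6x³ + 50x² − 33x + 35.
Step 4: lead(6x³ + 50x² − 33x + 35) ÷ lead(D) = 6x³ ÷ x = 6x². Subtract (6x²)·D = 6x³ + 54x². Remainder: −4x² − 33x + 35.
Step 5: lead(−4x² − 33x + 35) ÷ lead(D) = −4x² ÷ x = −4x. Subtract (−4x)·D = −4x² − 36x. Remainder: 3x + 35.
Step 6: lead(3x + 35) ÷ lead(D) = 3x ÷ x = 3. Subtract (3)·D = 3x + 27. Remainder: 8.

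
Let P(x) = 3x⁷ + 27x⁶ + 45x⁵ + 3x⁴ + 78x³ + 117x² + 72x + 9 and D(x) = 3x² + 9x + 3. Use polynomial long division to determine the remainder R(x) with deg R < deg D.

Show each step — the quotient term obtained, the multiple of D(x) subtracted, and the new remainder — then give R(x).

Step 1: lead(3x⁷ + 27x⁶ + 45x⁵ + 3x⁴ + 78x³ + 117x² + 72x + 9) ÷ lead(D) = 3x⁷ ÷ 3x² = x⁵. Subtract (x⁵)·D = 3x⁷ + 9x⁶ + 3x⁵. Remainder: 18x⁶ + 42x⁵ + 3x⁴ + 78x³ + 117x² + 72x + 9.
Step 2: lead(18x⁶ + 42x⁵ + 3x⁴ + 78x³ + 117x² + 72x + 9) ÷ lead(D) = 18x⁶ ÷ 3x² = 6x⁴. Subtract (6x⁴)·D = 18x⁶ + 54x⁵ + 18x⁴. Remainder: −12x⁵ − 15x⁴ + 78x³ + 117x² + 72x + 9.
Step 3: lead(−12x⁵ − 15x⁴ + 78x³ + 117x² + 72x + 9) ÷ lead(D) = −12x⁵ ÷ 3x² = −4x³. Subtract (−4x³)·D = −12x⁵ − 36x⁴ − 12x³. Remainder: 21x⁴ + 90x³ + 117x² + 72x + 9.
Step 4: lead(21x⁴ + 90x³ + 117x² + 72x + 9) ÷ lead(D) = 21x⁴ ÷ 3x² = 7x². Subtract (7x²)·D = 21x⁴ + 63x³ + 21x². Remainder: 27x³ + 96x² + 72x + 9.
Step 5: lead(27x³ + 96x² + 72x + 9) ÷ lead(D) = 27x³ ÷ 3x² = 9x. Subtract (9x)·D = 27x³ + 81x² + 27x. Remainder: 15x² + 45x + 9.
Step 6: lead(15x² + 45x + 9) ÷ lead(D) = 15x² ÷ 3x² = 5. Subtract (5)·D = 15x² + 45x + 15. Remainder: −6.

R(x) = −6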